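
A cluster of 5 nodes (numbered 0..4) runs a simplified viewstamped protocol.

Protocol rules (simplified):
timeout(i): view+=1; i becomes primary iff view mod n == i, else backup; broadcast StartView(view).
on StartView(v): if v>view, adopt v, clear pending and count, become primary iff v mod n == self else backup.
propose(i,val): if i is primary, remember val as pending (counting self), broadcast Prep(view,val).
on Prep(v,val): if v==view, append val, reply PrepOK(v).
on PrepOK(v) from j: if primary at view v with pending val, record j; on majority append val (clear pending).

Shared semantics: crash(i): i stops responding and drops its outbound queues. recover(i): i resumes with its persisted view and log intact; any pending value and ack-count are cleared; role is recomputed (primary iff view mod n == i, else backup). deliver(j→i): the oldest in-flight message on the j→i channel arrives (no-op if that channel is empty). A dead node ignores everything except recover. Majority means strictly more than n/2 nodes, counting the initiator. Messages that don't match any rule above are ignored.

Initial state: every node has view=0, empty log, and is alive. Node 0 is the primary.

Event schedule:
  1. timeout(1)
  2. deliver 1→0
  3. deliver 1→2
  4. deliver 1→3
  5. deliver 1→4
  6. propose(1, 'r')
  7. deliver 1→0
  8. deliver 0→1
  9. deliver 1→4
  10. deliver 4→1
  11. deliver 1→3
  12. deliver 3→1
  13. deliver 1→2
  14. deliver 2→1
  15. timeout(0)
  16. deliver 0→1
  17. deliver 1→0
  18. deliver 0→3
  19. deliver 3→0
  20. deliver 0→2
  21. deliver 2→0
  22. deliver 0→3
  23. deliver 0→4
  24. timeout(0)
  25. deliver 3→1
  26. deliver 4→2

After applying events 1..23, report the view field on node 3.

1. timeout(1):  <1:prim v1 ->
2. deliver 1→0:  <0:back v1 ->
3. deliver 1→2:  <2:back v1 ->
4. deliver 1→3:  <3:back v1 ->
5. deliver 1→4:  <4:back v1 ->
6. propose(1,'r'):  nop
7. deliver 1→0:  <0:back v1 r>
8. deliver 0→1:  nop
9. deliver 1→4:  <4:back v1 r>
10. deliver 4→1:  <1:prim v1 r>
11. deliver 1→3:  <3:back v1 r>
12. deliver 3→1:  nop
13. deliver 1→2:  <2:back v1 r>
14. deliver 2→1:  nop
15. timeout(0):  <0:back v2 r>
16. deliver 0→1:  <1:back v2 r>
17. deliver 1→0:  nop
18. deliver 0→3:  <3:back v2 r>
19. deliver 3→0:  nop
20. deliver 0→2:  <2:prim v2 r>
21. deliver 2→0:  nop
22. deliver 0→3:  nop
23. deliver 0→4:  <4:back v2 r>

2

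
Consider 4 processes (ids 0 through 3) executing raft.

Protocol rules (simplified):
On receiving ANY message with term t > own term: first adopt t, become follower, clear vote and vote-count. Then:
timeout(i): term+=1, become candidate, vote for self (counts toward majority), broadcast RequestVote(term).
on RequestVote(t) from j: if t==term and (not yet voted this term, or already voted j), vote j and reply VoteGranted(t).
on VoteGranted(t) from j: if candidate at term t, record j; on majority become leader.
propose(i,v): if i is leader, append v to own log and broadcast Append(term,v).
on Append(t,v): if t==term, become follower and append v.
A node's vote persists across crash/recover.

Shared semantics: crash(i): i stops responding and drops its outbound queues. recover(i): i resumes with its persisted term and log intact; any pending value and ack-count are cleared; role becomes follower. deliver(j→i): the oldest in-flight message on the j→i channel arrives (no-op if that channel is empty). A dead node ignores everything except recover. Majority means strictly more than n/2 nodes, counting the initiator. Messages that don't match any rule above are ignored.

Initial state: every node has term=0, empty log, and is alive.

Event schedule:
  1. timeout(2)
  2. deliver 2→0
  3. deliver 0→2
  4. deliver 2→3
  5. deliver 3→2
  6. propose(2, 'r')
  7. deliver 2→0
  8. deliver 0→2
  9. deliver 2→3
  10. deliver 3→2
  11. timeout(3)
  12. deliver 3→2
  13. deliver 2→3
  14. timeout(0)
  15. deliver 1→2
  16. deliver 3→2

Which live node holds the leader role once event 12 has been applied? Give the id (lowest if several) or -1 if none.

-1

e1 timeout(2): 2[cand,t=1,-]
e2 deliver 2→0: 0[foll,t=1,-]
e3 deliver 0→2: ·
e4 deliver 2→3: 3[foll,t=1,-]
e5 deliver 3→2: 2[lead,t=1,-]
e6 propose(2,'r'): 2[lead,t=1,r]
e7 deliver 2→0: 0[foll,t=1,r]
e8 deliver 0→2: ·
e9 deliver 2→3: 3[foll,t=1,r]
e10 deliver 3→2: ·
e11 timeout(3): 3[cand,t=2,r]
e12 deliver 3→2: 2[foll,t=2,r]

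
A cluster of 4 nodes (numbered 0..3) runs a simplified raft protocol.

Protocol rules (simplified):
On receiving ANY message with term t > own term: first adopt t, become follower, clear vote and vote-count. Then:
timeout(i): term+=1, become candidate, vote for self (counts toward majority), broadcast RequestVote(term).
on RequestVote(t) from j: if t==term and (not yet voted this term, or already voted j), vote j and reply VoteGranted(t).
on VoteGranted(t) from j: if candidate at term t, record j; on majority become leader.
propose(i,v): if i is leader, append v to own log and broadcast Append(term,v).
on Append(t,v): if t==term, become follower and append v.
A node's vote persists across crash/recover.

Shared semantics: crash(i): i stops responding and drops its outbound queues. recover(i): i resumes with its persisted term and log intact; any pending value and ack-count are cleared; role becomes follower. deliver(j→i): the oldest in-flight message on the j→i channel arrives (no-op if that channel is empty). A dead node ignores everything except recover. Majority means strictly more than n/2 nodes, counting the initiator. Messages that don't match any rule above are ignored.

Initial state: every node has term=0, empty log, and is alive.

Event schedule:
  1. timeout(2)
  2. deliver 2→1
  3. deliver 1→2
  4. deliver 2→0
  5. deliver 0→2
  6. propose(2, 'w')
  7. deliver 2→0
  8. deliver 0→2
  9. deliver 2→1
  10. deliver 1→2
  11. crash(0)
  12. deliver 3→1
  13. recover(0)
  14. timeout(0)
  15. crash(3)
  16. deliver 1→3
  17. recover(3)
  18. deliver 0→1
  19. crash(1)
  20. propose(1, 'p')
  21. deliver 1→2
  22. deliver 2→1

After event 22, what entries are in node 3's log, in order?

[1] timeout(2) → N2(cand t1 [-])
[2] deliver 2→1 → N1(foll t1 [-])
[3] deliver 1→2 → ∅
[4] deliver 2→0 → N0(foll t1 [-])
[5] deliver 0→2 → N2(lead t1 [-])
[6] propose(2,'w') → N2(lead t1 [w])
[7] deliver 2→0 → N0(foll t1 [w])
[8] deliver 0→2 → ∅
[9] deliver 2→1 → N1(foll t1 [w])
[10] deliver 1→2 → ∅
[11] crash(0) → N0(✗foll t1 [w])
[12] deliver 3→1 → ∅
[13] recover(0) → N0(foll t1 [w])
[14] timeout(0) → N0(cand t2 [w])
[15] crash(3) → N3(✗foll t0 [-])
[16] deliver 1→3 → ∅
[17] recover(3) → N3(foll t0 [-])
[18] deliver 0→1 → N1(foll t2 [w])
[19] crash(1) → N1(✗foll t2 [w])
[20] propose(1,'p') → ∅
[21] deliver 1→2 → ∅
[22] deliver 2→1 → ∅

empty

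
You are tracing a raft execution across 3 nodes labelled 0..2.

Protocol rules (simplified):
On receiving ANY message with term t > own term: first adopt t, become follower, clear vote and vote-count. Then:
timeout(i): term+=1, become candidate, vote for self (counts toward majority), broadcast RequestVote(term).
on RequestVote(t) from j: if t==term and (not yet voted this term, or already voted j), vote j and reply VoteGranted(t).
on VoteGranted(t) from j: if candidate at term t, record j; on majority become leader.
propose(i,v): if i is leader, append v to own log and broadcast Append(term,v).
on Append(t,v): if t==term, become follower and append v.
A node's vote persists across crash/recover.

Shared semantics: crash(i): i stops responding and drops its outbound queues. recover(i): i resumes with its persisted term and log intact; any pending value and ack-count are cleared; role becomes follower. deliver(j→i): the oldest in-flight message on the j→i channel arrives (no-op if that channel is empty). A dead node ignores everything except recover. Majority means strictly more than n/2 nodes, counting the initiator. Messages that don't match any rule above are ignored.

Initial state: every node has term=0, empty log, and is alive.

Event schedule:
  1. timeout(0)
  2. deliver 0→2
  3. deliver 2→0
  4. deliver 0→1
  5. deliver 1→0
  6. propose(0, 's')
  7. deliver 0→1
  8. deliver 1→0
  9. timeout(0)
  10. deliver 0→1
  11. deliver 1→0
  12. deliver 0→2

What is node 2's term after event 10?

e1 timeout(0): 0[cand,t=1,-]
e2 deliver 0→2: 2[foll,t=1,-]
e3 deliver 2→0: 0[lead,t=1,-]
e4 deliver 0→1: 1[foll,t=1,-]
e5 deliver 1→0: ·
e6 propose(0,'s'): 0[lead,t=1,s]
e7 deliver 0→1: 1[foll,t=1,s]
e8 deliver 1→0: ·
e9 timeout(0): 0[cand,t=2,s]
e10 deliver 0→1: 1[foll,t=2,s]

1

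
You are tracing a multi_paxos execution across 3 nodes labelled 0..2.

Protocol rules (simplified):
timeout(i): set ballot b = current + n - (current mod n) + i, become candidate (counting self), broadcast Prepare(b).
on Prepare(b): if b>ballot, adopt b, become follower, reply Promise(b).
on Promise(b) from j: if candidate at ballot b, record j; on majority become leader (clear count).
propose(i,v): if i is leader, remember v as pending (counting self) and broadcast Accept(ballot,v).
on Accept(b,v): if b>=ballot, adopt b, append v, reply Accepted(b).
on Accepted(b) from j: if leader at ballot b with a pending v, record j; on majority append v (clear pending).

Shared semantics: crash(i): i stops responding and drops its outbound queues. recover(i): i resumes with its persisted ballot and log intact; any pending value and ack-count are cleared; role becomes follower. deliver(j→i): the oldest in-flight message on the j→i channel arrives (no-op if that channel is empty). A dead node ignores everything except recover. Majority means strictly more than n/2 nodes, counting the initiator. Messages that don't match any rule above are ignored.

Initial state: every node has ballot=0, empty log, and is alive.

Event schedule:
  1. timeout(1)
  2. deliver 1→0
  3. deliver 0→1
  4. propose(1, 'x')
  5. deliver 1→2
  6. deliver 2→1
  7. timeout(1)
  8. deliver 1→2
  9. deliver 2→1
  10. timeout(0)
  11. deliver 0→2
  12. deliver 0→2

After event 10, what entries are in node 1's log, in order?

empty

[1] timeout(1) → N1(cand b4 [-])
[2] deliver 1→0 → N0(foll b4 [-])
[3] deliver 0→1 → N1(lead b4 [-])
[4] propose(1,'x') → ∅
[5] deliver 1→2 → N2(foll b4 [-])
[6] deliver 2→1 → ∅
[7] timeout(1) → N1(cand b7 [-])
[8] deliver 1→2 → N2(foll b4 [x])
[9] deliver 2→1 → ∅
[10] timeout(0) → N0(cand b6 [-])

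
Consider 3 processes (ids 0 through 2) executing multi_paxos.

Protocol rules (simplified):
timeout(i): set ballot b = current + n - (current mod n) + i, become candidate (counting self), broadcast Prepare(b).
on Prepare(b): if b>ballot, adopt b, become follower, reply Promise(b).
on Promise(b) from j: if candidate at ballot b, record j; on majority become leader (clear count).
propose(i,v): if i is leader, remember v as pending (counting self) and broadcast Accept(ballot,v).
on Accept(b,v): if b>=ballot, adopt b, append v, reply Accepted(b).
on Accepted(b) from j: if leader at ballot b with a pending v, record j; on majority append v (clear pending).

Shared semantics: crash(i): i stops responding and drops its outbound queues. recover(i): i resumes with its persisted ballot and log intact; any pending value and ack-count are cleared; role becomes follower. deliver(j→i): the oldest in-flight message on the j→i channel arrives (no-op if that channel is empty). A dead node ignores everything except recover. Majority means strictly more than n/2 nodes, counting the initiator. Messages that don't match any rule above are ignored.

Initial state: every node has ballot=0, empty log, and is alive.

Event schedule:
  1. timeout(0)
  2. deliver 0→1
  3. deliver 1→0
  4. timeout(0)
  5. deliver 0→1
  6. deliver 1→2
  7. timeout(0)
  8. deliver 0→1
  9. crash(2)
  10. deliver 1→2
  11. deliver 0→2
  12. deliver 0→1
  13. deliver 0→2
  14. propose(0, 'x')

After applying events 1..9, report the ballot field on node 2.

0

e1 timeout(0): 0[cand,b=3,-]
e2 deliver 0→1: 1[foll,b=3,-]
e3 deliver 1→0: 0[lead,b=3,-]
e4 timeout(0): 0[cand,b=6,-]
e5 deliver 0→1: 1[foll,b=6,-]
e6 deliver 1→2: ·
e7 timeout(0): 0[cand,b=9,-]
e8 deliver 0→1: 1[foll,b=9,-]
e9 crash(2): 2[✗foll,b=0,-]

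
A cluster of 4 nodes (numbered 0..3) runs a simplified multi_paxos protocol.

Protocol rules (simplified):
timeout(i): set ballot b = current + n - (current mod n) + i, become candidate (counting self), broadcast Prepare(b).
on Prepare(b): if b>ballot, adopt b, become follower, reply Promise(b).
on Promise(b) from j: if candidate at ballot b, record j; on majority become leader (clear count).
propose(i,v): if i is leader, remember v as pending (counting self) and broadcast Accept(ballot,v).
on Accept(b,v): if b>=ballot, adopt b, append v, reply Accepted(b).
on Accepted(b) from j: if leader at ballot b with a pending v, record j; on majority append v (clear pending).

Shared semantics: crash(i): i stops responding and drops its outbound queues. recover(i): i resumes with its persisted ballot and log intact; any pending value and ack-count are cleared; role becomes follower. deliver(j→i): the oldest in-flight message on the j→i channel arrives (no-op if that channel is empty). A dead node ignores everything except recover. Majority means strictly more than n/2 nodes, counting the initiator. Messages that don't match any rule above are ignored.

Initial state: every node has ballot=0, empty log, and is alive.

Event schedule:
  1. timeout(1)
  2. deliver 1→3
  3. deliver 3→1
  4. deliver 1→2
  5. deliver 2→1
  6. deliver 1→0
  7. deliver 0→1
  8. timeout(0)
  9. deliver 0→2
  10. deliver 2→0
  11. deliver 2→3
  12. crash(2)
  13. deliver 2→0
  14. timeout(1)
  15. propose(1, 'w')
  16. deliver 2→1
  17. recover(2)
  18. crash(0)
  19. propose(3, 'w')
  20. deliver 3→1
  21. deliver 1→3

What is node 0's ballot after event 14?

1. timeout(1):  <1:cand b5 ->
2. deliver 1→3:  <3:foll b5 ->
3. deliver 3→1:  nop
4. deliver 1→2:  <2:foll b5 ->
5. deliver 2→1:  <1:lead b5 ->
6. deliver 1→0:  <0:foll b5 ->
7. deliver 0→1:  nop
8. timeout(0):  <0:cand b8 ->
9. deliver 0→2:  <2:foll b8 ->
10. deliver 2→0:  nop
11. deliver 2→3:  nop
12. crash(2):  <2:✗foll b8 ->
13. deliver 2→0:  nop
14. timeout(1):  <1:cand b9 ->

8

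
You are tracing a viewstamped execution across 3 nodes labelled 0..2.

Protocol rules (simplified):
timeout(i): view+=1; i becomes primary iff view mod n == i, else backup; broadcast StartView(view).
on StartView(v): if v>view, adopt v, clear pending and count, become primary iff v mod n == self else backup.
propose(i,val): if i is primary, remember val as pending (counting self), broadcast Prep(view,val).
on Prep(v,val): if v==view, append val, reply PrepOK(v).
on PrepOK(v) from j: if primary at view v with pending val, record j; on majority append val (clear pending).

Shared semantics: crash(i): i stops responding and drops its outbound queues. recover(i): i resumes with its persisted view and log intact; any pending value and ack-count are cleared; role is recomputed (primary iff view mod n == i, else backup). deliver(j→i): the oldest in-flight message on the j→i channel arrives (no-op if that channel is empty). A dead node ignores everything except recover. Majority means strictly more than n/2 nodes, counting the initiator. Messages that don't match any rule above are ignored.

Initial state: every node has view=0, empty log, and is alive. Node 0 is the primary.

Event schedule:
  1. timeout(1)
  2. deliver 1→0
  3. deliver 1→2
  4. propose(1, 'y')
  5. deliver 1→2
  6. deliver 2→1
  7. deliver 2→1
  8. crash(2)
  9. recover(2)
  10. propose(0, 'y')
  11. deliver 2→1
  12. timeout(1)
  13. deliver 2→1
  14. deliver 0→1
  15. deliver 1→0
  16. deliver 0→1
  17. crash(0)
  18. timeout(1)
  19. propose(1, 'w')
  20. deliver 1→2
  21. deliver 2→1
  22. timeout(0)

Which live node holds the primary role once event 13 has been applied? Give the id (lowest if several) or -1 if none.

-1

[1] timeout(1) → N1(prim v1 [-])
[2] deliver 1→0 → N0(back v1 [-])
[3] deliver 1→2 → N2(back v1 [-])
[4] propose(1,'y') → ∅
[5] deliver 1→2 → N2(back v1 [y])
[6] deliver 2→1 → N1(prim v1 [y])
[7] deliver 2→1 → ∅
[8] crash(2) → N2(✗back v1 [y])
[9] recover(2) → N2(back v1 [y])
[10] propose(0,'y') → ∅
[11] deliver 2→1 → ∅
[12] timeout(1) → N1(back v2 [y])
[13] deliver 2→1 → ∅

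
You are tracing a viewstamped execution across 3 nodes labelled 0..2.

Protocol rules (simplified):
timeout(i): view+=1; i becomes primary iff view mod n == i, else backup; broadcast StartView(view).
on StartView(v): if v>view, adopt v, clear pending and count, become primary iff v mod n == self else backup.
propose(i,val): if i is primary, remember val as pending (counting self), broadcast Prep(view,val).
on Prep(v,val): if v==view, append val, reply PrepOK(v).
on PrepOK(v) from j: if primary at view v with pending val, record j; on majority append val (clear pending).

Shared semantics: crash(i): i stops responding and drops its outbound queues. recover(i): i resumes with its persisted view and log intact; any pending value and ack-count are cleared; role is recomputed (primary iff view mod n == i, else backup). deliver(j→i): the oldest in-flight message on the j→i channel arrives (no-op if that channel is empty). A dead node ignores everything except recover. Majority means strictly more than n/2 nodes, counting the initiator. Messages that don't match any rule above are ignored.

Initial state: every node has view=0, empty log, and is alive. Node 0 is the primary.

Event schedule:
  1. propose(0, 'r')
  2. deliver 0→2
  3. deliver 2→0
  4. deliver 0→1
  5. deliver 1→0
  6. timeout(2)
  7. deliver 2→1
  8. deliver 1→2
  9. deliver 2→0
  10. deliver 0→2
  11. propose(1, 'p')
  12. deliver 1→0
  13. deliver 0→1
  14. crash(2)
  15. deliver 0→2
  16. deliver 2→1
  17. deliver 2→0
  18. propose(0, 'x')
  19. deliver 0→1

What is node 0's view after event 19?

1

step 1 propose(0,'r'): —
step 2 deliver 0→2: 2={back,v=0,log=r}
step 3 deliver 2→0: 0={prim,v=0,log=r}
step 4 deliver 0→1: 1={back,v=0,log=r}
step 5 deliver 1→0: —
step 6 timeout(2): 2={back,v=1,log=r}
step 7 deliver 2→1: 1={prim,v=1,log=r}
step 8 deliver 1→2: —
step 9 deliver 2→0: 0={back,v=1,log=r}
step 10 deliver 0→2: —
step 11 propose(1,'p'): —
step 12 deliver 1→0: 0={back,v=1,log=r,p}
step 13 deliver 0→1: 1={prim,v=1,log=r,p}
step 14 crash(2): 2={✗back,v=1,log=r}
step 15 deliver 0→2: —
step 16 deliver 2→1: —
step 17 deliver 2→0: —
step 18 propose(0,'x'): —
step 19 deliver 0→1: —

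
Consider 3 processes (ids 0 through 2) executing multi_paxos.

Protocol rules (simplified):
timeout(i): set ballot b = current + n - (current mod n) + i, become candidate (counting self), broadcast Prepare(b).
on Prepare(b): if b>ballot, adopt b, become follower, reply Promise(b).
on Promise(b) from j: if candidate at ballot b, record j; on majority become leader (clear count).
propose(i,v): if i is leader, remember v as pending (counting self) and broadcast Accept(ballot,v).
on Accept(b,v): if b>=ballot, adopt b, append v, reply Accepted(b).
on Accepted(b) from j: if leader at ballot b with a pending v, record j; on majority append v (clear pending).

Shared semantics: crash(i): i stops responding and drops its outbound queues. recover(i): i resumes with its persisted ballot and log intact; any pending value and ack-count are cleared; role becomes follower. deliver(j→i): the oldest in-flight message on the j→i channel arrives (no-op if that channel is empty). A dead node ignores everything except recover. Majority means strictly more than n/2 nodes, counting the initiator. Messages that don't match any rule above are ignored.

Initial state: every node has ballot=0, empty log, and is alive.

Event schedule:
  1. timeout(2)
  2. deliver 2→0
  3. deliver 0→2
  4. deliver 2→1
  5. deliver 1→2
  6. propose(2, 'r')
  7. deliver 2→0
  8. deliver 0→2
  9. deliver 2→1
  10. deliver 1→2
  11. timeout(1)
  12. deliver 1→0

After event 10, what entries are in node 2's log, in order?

after 1 — timeout(2): n2:cand/b5/[-]
after 2 — deliver 2→0: n0:foll/b5/[-]
after 3 — deliver 0→2: n2:lead/b5/[-]
after 4 — deliver 2→1: n1:foll/b5/[-]
after 5 — deliver 1→2: ·
after 6 — propose(2,'r'): ·
after 7 — deliver 2→0: n0:foll/b5/[r]
after 8 — deliver 0→2: n2:lead/b5/[r]
after 9 — deliver 2→1: n1:foll/b5/[r]
after 10 — deliver 1→2: ·

r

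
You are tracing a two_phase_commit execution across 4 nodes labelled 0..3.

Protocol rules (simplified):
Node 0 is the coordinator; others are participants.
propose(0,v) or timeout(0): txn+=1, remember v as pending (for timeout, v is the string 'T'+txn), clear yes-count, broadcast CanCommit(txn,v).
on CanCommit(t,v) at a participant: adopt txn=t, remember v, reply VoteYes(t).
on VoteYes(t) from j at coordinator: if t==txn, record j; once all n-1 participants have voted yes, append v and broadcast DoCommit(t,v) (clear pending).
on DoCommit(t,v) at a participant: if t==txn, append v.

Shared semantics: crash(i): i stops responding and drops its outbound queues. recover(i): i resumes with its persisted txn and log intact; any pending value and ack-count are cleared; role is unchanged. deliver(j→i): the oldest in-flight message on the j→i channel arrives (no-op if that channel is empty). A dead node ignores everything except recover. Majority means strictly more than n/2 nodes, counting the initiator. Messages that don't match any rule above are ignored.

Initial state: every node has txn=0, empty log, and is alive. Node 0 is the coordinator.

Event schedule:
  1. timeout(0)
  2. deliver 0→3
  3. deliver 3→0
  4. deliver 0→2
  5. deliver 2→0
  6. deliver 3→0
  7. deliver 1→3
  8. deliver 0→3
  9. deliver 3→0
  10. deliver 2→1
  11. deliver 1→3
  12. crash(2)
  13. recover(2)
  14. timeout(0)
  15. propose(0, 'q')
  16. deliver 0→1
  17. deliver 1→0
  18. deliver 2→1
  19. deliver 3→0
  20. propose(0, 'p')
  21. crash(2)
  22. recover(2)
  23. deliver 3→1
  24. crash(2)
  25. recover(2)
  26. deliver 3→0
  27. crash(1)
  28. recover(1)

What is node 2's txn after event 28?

1

e1 timeout(0): 0[coor,t=1,-]
e2 deliver 0→3: 3[part,t=1,-]
e3 deliver 3→0: ·
e4 deliver 0→2: 2[part,t=1,-]
e5 deliver 2→0: ·
e6 deliver 3→0: ·
e7 deliver 1→3: ·
e8 deliver 0→3: ·
e9 deliver 3→0: ·
e10 deliver 2→1: ·
e11 deliver 1→3: ·
e12 crash(2): 2[✗part,t=1,-]
e13 recover(2): 2[part,t=1,-]
e14 timeout(0): 0[coor,t=2,-]
e15 propose(0,'q'): 0[coor,t=3,-]
e16 deliver 0→1: 1[part,t=1,-]
e17 deliver 1→0: ·
e18 deliver 2→1: ·
e19 deliver 3→0: ·
e20 propose(0,'p'): 0[coor,t=4,-]
e21 crash(2): 2[✗part,t=1,-]
e22 recover(2): 2[part,t=1,-]
e23 deliver 3→1: ·
e24 crash(2): 2[✗part,t=1,-]
e25 recover(2): 2[part,t=1,-]
e26 deliver 3→0: ·
e27 crash(1): 1[✗part,t=1,-]
e28 recover(1): 1[part,t=1,-]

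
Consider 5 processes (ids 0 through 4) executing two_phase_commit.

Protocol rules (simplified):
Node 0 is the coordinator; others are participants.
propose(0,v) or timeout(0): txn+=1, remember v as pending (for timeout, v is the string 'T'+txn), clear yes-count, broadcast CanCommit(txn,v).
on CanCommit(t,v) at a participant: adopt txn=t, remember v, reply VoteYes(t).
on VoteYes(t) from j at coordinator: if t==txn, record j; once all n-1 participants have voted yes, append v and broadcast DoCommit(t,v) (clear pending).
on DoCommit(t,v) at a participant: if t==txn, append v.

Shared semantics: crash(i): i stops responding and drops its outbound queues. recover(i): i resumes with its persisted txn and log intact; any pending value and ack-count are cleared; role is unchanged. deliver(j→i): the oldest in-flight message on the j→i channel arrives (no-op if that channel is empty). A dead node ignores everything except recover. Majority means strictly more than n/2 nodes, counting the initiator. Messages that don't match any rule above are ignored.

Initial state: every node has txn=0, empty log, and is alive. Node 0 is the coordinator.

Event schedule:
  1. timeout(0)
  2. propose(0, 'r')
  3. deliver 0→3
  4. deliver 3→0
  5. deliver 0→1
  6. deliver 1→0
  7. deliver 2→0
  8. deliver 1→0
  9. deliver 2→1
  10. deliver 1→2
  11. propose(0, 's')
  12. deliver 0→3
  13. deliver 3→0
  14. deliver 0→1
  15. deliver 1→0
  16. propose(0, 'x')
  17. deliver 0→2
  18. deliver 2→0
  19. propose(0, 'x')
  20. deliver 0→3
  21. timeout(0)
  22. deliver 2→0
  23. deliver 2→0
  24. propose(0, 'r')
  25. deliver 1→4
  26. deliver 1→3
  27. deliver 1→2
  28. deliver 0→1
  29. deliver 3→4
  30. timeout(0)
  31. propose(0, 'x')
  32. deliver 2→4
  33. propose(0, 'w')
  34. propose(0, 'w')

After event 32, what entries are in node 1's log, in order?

empty

step 1 timeout(0): 0={coor,t=1,log=-}
step 2 propose(0,'r'): 0={coor,t=2,log=-}
step 3 deliver 0→3: 3={part,t=1,log=-}
step 4 deliver 3→0: —
step 5 deliver 0→1: 1={part,t=1,log=-}
step 6 deliver 1→0: —
step 7 deliver 2→0: —
step 8 deliver 1→0: —
step 9 deliver 2→1: —
step 10 deliver 1→2: —
step 11 propose(0,'s'): 0={coor,t=3,log=-}
step 12 deliver 0→3: 3={part,t=2,log=-}
step 13 deliver 3→0: —
step 14 deliver 0→1: 1={part,t=2,log=-}
step 15 deliver 1→0: —
step 16 propose(0,'x'): 0={coor,t=4,log=-}
step 17 deliver 0→2: 2={part,t=1,log=-}
step 18 deliver 2→0: —
step 19 propose(0,'x'): 0={coor,t=5,log=-}
step 20 deliver 0→3: 3={part,t=3,log=-}
step 21 timeout(0): 0={coor,t=6,log=-}
step 22 deliver 2→0: —
step 23 deliver 2→0: —
step 24 propose(0,'r'): 0={coor,t=7,log=-}
step 25 deliver 1→4: —
step 26 deliver 1→3: —
step 27 deliver 1→2: —
step 28 deliver 0→1: 1={part,t=3,log=-}
step 29 deliver 3→4: —
step 30 timeout(0): 0={coor,t=8,log=-}
step 31 propose(0,'x'): 0={coor,t=9,log=-}
step 32 deliver 2→4: —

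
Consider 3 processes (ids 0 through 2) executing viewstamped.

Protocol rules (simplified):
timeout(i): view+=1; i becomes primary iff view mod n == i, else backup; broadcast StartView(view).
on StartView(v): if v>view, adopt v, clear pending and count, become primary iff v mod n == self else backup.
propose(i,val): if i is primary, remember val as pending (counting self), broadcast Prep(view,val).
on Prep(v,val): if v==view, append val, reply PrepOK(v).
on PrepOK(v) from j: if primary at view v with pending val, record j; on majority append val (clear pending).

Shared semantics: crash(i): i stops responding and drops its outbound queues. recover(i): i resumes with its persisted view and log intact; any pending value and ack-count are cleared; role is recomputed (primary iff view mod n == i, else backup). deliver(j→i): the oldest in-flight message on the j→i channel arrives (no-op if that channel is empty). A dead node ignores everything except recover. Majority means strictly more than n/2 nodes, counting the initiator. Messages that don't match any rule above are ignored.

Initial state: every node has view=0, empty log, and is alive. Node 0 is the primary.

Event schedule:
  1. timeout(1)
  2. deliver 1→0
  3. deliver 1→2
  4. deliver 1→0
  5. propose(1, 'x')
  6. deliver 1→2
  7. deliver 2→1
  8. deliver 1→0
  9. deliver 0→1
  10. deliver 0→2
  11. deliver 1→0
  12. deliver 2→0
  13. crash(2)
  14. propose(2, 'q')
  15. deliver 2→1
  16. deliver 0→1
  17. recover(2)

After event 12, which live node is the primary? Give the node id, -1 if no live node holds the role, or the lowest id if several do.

[1] timeout(1) → N1(prim v1 [-])
[2] deliver 1→0 → N0(back v1 [-])
[3] deliver 1→2 → N2(back v1 [-])
[4] deliver 1→0 → ∅
[5] propose(1,'x') → ∅
[6] deliver 1→2 → N2(back v1 [x])
[7] deliver 2→1 → N1(prim v1 [x])
[8] deliver 1→0 → N0(back v1 [x])
[9] deliver 0→1 → ∅
[10] deliver 0→2 → ∅
[11] deliver 1→0 → ∅
[12] deliver 2→0 → ∅

1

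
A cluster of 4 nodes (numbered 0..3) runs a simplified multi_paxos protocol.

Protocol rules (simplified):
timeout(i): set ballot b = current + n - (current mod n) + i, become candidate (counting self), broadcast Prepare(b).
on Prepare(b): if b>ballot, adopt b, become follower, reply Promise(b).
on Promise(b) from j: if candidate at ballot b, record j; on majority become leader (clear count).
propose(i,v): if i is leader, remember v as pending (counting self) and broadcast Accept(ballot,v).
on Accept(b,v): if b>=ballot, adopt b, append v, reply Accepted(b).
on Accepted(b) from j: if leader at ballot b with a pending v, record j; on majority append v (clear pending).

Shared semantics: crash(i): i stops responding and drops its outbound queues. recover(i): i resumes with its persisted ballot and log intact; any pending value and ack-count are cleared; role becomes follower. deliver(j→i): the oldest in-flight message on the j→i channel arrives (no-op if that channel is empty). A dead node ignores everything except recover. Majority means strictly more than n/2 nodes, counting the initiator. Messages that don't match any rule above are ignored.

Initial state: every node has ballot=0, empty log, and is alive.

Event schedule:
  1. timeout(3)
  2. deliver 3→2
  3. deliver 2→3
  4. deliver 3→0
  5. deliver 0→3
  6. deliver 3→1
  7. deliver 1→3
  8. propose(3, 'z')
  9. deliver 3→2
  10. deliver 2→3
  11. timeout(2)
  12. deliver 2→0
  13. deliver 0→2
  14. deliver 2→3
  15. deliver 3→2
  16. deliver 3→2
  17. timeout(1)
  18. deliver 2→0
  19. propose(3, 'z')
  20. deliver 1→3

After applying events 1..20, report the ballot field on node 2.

after 1 — timeout(3): n3:cand/b7/[-]
after 2 — deliver 3→2: n2:foll/b7/[-]
after 3 — deliver 2→3: ·
after 4 — deliver 3→0: n0:foll/b7/[-]
after 5 — deliver 0→3: n3:lead/b7/[-]
after 6 — deliver 3→1: n1:foll/b7/[-]
after 7 — deliver 1→3: ·
after 8 — propose(3,'z'): ·
after 9 — deliver 3→2: n2:foll/b7/[z]
after 10 — deliver 2→3: ·
after 11 — timeout(2): n2:cand/b10/[z]
after 12 — deliver 2→0: n0:foll/b10/[-]
after 13 — deliver 0→2: ·
after 14 — deliver 2→3: n3:foll/b10/[-]
after 15 — deliver 3→2: n2:lead/b10/[z]
after 16 — deliver 3→2: ·
after 17 — timeout(1): n1:cand/b9/[-]
after 18 — deliver 2→0: ·
after 19 — propose(3,'z'): ·
after 20 — deliver 1→3: ·

10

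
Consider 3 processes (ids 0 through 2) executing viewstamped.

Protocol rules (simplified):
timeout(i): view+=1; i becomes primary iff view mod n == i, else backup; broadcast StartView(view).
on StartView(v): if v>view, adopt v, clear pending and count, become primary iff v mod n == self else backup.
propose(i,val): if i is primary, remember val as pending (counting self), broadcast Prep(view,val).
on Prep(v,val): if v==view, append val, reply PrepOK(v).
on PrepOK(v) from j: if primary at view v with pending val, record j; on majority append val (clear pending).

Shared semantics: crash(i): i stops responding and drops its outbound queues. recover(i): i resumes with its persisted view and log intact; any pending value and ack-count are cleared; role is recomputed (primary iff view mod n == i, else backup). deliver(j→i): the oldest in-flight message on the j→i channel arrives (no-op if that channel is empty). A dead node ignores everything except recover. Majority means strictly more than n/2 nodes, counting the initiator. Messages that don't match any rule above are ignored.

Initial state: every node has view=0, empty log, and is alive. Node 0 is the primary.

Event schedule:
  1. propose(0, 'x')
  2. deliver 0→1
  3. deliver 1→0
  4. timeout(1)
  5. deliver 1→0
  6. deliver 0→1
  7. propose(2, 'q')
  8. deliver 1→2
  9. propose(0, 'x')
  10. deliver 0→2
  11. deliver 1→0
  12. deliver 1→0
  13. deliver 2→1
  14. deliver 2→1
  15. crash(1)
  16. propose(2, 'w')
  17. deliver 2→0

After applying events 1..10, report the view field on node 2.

[1] propose(0,'x') → ∅
[2] deliver 0→1 → N1(back v0 [x])
[3] deliver 1→0 → N0(prim v0 [x])
[4] timeout(1) → N1(prim v1 [x])
[5] deliver 1→0 → N0(back v1 [x])
[6] deliver 0→1 → ∅
[7] propose(2,'q') → ∅
[8] deliver 1→2 → N2(back v1 [-])
[9] propose(0,'x') → ∅
[10] deliver 0→2 → ∅

1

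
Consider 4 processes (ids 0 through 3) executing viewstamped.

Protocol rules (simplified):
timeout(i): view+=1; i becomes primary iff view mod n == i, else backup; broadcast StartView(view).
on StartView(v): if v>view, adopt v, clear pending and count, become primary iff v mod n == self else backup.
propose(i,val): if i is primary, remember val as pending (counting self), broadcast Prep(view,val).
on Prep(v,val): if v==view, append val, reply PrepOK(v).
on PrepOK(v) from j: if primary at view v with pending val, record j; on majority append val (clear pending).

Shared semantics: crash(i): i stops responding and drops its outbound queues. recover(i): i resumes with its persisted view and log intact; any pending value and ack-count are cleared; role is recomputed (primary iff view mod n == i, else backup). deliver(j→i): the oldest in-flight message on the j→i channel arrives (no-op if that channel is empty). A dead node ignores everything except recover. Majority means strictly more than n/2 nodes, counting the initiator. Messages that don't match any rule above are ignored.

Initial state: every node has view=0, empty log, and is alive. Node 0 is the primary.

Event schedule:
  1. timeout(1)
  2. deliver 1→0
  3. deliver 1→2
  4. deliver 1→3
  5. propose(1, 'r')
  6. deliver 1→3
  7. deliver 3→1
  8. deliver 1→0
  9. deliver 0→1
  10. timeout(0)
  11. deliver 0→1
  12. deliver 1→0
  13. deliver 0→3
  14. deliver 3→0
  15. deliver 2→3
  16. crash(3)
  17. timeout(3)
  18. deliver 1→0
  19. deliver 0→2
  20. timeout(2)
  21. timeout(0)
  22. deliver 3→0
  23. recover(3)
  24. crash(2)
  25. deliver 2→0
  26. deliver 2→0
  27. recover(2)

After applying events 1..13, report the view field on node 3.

step 1 timeout(1): 1={prim,v=1,log=-}
step 2 deliver 1→0: 0={back,v=1,log=-}
step 3 deliver 1→2: 2={back,v=1,log=-}
step 4 deliver 1→3: 3={back,v=1,log=-}
step 5 propose(1,'r'): —
step 6 deliver 1→3: 3={back,v=1,log=r}
step 7 deliver 3→1: —
step 8 deliver 1→0: 0={back,v=1,log=r}
step 9 deliver 0→1: 1={prim,v=1,log=r}
step 10 timeout(0): 0={back,v=2,log=r}
step 11 deliver 0→1: 1={back,v=2,log=r}
step 12 deliver 1→0: —
step 13 deliver 0→3: 3={back,v=2,log=r}

2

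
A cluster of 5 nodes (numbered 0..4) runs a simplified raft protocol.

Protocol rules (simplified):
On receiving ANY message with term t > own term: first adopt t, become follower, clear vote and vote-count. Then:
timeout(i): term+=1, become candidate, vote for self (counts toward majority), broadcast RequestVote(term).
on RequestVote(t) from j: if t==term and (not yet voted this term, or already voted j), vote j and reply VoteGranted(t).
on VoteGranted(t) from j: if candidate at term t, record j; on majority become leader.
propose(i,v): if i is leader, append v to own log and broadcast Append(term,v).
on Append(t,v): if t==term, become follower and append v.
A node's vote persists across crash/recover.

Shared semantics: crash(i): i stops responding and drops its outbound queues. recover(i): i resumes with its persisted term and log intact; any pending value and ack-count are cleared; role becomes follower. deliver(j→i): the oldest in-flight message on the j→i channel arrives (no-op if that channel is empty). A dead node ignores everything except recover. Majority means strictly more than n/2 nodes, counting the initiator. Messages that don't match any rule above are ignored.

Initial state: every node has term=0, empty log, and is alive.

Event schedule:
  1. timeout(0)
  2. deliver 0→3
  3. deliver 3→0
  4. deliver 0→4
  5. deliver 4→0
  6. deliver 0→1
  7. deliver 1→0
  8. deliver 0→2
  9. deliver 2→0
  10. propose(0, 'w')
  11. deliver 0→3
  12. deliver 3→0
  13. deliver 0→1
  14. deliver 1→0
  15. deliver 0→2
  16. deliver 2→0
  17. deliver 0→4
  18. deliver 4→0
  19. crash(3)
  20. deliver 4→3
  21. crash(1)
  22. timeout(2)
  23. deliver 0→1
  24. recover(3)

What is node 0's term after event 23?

e1 timeout(0): 0[cand,t=1,-]
e2 deliver 0→3: 3[foll,t=1,-]
e3 deliver 3→0: ·
e4 deliver 0→4: 4[foll,t=1,-]
e5 deliver 4→0: 0[lead,t=1,-]
e6 deliver 0→1: 1[foll,t=1,-]
e7 deliver 1→0: ·
e8 deliver 0→2: 2[foll,t=1,-]
e9 deliver 2→0: ·
e10 propose(0,'w'): 0[lead,t=1,w]
e11 deliver 0→3: 3[foll,t=1,w]
e12 deliver 3→0: ·
e13 deliver 0→1: 1[foll,t=1,w]
e14 deliver 1→0: ·
e15 deliver 0→2: 2[foll,t=1,w]
e16 deliver 2→0: ·
e17 deliver 0→4: 4[foll,t=1,w]
e18 deliver 4→0: ·
e19 crash(3): 3[✗foll,t=1,w]
e20 deliver 4→3: ·
e21 crash(1): 1[✗foll,t=1,w]
e22 timeout(2): 2[cand,t=2,w]
e23 deliver 0→1: ·

1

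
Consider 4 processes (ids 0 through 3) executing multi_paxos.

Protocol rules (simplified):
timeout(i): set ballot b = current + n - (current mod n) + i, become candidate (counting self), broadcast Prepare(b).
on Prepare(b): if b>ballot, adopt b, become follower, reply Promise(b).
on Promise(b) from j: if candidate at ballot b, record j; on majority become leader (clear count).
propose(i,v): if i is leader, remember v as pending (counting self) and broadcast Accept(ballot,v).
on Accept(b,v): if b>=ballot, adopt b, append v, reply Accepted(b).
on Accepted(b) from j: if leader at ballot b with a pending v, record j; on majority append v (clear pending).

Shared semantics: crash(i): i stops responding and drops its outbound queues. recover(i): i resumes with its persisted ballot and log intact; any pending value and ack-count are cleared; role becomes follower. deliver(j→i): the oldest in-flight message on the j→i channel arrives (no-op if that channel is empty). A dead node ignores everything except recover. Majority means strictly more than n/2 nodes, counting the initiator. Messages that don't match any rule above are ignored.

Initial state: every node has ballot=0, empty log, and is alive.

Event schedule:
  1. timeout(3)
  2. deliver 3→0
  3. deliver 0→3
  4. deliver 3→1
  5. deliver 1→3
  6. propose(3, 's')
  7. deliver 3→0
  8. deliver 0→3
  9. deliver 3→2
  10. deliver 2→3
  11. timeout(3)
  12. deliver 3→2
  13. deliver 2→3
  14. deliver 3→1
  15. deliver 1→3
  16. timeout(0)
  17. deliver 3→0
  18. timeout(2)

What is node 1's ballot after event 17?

e1 timeout(3): 3[cand,b=7,-]
e2 deliver 3→0: 0[foll,b=7,-]
e3 deliver 0→3: ·
e4 deliver 3→1: 1[foll,b=7,-]
e5 deliver 1→3: 3[lead,b=7,-]
e6 propose(3,'s'): ·
e7 deliver 3→0: 0[foll,b=7,s]
e8 deliver 0→3: ·
e9 deliver 3→2: 2[foll,b=7,-]
e10 deliver 2→3: ·
e11 timeout(3): 3[cand,b=11,-]
e12 deliver 3→2: 2[foll,b=7,s]
e13 deliver 2→3: ·
e14 deliver 3→1: 1[foll,b=7,s]
e15 deliver 1→3: ·
e16 timeout(0): 0[cand,b=8,s]
e17 deliver 3→0: 0[foll,b=11,s]

7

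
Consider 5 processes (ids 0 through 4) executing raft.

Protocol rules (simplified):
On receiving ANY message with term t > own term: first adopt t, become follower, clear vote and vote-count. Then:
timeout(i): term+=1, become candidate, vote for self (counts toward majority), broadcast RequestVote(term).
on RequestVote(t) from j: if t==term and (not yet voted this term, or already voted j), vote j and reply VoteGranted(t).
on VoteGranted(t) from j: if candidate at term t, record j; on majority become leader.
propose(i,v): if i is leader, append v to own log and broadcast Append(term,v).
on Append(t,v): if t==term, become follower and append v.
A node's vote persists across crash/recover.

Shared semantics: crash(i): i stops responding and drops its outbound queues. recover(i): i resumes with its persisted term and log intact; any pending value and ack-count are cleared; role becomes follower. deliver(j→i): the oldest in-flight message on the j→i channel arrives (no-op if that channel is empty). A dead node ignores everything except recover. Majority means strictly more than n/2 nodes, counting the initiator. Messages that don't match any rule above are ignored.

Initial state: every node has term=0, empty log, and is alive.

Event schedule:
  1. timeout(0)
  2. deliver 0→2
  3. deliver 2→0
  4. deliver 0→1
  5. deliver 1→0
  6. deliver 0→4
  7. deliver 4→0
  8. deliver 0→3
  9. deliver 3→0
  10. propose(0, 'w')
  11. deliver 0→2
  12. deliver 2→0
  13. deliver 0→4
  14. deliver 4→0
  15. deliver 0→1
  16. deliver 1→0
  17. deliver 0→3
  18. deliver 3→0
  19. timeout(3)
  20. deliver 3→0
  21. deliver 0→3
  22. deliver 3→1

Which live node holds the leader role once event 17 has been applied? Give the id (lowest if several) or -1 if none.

[1] timeout(0) → N0(cand t1 [-])
[2] deliver 0→2 → N2(foll t1 [-])
[3] deliver 2→0 → ∅
[4] deliver 0→1 → N1(foll t1 [-])
[5] deliver 1→0 → N0(lead t1 [-])
[6] deliver 0→4 → N4(foll t1 [-])
[7] deliver 4→0 → ∅
[8] deliver 0→3 → N3(foll t1 [-])
[9] deliver 3→0 → ∅
[10] propose(0,'w') → N0(lead t1 [w])
[11] deliver 0→2 → N2(foll t1 [w])
[12] deliver 2→0 → ∅
[13] deliver 0→4 → N4(foll t1 [w])
[14] deliver 4→0 → ∅
[15] deliver 0→1 → N1(foll t1 [w])
[16] deliver 1→0 → ∅
[17] deliver 0→3 → N3(foll t1 [w])

0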